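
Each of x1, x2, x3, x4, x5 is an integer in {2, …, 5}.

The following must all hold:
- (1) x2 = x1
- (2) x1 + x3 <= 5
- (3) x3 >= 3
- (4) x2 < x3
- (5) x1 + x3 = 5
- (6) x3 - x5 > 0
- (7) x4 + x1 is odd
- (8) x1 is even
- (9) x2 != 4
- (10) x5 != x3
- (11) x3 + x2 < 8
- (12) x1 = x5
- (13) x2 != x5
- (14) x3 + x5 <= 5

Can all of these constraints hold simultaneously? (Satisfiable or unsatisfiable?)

Unsatisfiable

From constraints 1 and 12, x2 = x1 = x5, so x2 = x5. But constraint 13 says x2 ≠ x5. Contradiction.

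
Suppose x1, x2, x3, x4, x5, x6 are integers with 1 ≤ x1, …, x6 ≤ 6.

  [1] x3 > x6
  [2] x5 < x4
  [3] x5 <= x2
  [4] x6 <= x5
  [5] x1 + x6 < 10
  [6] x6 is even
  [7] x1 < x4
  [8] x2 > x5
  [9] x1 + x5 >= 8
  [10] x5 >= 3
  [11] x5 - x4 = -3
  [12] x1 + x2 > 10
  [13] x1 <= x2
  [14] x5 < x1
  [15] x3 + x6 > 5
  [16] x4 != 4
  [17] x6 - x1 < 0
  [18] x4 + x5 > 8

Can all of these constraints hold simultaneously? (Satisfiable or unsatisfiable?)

Try x1 = 5, x2 = 6, x3 = 6, x4 = 6, x5 = 3, x6 = 2.
Check constraint 5: x1 + x6 = 7; constraint 9: x1 + x5 = 8. The remaining constraints are straightforward to verify.

Satisfiable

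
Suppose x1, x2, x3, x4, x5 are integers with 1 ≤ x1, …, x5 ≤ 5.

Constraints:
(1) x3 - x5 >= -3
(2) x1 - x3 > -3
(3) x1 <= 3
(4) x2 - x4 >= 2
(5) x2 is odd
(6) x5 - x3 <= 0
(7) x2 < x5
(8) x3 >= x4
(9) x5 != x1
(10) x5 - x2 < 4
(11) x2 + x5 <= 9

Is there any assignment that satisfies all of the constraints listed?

Take x1 = 2, x2 = 3, x3 = 4, x4 = 1, x5 = 4. Then constraint 1: x3 - x5 = 0; constraint 2: x1 - x3 = -2, and every other listed constraint is also met.

Satisfiable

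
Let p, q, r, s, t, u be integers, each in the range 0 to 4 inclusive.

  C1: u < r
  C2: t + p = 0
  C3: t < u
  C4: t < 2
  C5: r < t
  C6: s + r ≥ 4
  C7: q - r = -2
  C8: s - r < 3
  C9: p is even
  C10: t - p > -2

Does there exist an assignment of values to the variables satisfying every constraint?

Constraints 1, 3, and 5 give r < t, t < u, u < r. Chaining: r < t < u < r, which forces r < r — impossible.

Unsatisfiable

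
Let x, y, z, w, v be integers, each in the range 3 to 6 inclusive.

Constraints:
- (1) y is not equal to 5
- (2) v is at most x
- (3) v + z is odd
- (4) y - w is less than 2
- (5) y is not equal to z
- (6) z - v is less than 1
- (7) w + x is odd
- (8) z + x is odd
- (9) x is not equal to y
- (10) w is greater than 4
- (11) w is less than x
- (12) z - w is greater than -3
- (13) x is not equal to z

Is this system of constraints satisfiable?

The assignment x = 6, y = 4, z = 3, w = 5, v = 4 works:
  constraint 4 holds since y - w = -1.
  constraint 6 holds since z - v = -1.
  constraint 12 holds since z - w = -2.
The rest check out directly.

Satisfiable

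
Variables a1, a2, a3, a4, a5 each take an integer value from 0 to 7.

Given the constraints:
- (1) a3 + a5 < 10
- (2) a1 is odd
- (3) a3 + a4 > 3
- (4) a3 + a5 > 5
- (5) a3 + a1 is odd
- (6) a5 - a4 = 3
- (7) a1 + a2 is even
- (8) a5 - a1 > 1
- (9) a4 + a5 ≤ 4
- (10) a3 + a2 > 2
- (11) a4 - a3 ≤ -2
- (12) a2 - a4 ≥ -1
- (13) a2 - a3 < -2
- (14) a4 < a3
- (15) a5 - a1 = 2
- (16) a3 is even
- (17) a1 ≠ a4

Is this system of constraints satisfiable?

Satisfiable

Take a1 = 1, a2 = 1, a3 = 4, a4 = 0, a5 = 3. Then constraint 1: a3 + a5 = 7; constraint 3: a3 + a4 = 4, and every other listed constraint is also met.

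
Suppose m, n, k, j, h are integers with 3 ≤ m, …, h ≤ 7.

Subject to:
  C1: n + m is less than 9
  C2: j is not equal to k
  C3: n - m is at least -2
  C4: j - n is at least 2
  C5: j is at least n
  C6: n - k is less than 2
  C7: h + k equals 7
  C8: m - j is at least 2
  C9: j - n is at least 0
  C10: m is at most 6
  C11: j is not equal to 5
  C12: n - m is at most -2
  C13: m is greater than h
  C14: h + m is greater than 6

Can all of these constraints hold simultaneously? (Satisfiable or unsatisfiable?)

Unsatisfiable

Constraints 3, 4, and 8 give m − j ≥ 2, j − n ≥ 2, n − m ≥ -2.
Adding all 3 inequalities: the left sides telescope to 0, and the right sides sum to 2 + 2 + (-2) = 2. So 0 ≥ 2, which is false.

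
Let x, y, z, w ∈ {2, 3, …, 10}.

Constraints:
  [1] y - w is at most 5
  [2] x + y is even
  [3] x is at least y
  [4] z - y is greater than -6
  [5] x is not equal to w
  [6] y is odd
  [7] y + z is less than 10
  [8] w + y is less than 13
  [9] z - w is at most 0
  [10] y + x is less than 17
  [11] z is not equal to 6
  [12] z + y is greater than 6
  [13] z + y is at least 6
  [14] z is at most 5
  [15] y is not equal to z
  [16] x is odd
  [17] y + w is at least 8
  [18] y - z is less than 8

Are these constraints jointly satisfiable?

Satisfiable

Setting (x, y, z, w) = (7, 7, 2, 4) satisfies everything: constraint 1: y - w = 3; constraint 4: z - y = -5, and the others follow.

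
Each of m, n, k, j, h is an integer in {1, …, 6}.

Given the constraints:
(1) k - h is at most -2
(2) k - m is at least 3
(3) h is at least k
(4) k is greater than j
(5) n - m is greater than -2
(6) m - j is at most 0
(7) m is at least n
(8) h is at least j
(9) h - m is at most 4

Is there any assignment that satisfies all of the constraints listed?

Constraints 1, 2, and 9 give h − k ≥ 2, k − m ≥ 3, m − h ≥ -4.
Adding all 3 inequalities: the left sides telescope to 0, and the right sides sum to 2 + 3 + (-4) = 1. So 0 ≥ 1, which is false.

Unsatisfiable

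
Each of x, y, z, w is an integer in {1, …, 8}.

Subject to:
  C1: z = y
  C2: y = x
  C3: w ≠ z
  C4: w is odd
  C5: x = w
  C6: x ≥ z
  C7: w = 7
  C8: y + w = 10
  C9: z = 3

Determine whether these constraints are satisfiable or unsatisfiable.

Unsatisfiable

Constraint 9 fixes z = 3 and constraint 7 fixes w = 7. Constraints 1, 2, and 5 give z = y = x = w, so z = w. But 3 ≠ 7 — contradiction.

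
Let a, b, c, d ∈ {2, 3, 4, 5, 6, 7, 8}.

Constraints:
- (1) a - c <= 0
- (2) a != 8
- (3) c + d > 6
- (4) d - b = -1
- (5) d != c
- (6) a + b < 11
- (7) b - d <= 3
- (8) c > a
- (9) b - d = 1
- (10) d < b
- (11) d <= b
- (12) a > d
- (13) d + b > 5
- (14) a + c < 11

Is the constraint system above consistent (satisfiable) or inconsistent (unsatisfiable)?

Satisfiable

The assignment a = 4, b = 4, c = 6, d = 3 works:
  constraint 1 holds since a - c = -2.
  constraint 3 holds since c + d = 9.
  constraint 4 holds since d - b = -1.
The rest check out directly.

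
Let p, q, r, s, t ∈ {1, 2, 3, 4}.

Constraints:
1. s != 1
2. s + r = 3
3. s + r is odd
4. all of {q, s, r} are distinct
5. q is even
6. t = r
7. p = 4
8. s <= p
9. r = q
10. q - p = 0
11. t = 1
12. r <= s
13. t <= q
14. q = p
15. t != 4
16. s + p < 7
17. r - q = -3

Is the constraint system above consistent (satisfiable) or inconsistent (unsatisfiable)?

Unsatisfiable

Constraint 11 fixes t = 1 and constraint 7 fixes p = 4. Constraints 6, 9, and 14 give t = r = q = p, so t = p. But 1 ≠ 4 — contradiction.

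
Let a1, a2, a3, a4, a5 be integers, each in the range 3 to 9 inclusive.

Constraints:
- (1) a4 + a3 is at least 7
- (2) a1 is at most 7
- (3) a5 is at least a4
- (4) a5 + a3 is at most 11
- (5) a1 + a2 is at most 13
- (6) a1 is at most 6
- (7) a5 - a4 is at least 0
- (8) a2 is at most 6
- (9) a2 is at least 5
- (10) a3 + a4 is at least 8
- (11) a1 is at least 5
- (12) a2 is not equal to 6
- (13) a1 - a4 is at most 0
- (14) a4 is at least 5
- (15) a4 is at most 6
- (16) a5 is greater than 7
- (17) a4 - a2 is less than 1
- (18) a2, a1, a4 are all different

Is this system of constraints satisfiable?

Constraints 6, 8, 9, 11, 14, and 15 confine each of a2, a1, a4 to the 2 values {5, 6}.
Constraint 18 requires all 3 of them to be distinct, but only 2 values are available — impossible by the pigeonhole principle.

Unsatisfiable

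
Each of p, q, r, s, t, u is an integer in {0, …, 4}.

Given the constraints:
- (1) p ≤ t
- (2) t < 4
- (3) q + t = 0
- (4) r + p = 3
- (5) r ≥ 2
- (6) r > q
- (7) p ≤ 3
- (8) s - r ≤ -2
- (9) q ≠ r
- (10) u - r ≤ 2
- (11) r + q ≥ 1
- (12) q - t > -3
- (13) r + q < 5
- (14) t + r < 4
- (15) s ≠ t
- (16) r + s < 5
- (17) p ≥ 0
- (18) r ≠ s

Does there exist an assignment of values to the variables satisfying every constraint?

Satisfiable

The assignment p = 0, q = 0, r = 3, s = 1, t = 0, u = 3 works:
  constraint 3 holds since q + t = 0.
  constraint 4 holds since r + p = 3.
The rest check out directly.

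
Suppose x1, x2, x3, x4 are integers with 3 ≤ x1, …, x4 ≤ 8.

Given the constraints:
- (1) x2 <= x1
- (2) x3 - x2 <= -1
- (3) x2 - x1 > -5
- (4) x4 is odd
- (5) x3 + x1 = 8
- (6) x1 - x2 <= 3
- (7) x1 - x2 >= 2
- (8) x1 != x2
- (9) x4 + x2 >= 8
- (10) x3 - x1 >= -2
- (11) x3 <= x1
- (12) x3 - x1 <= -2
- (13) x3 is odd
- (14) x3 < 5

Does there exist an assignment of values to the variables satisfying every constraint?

Constraints 2, 7, and 10 give x3 − x1 ≥ -2, x1 − x2 ≥ 2, x2 − x3 ≥ 1.
Adding all 3 inequalities: the left sides telescope to 0, and the right sides sum to (-2) + 2 + 1 = 1. So 0 ≥ 1, which is false.

Unsatisfiable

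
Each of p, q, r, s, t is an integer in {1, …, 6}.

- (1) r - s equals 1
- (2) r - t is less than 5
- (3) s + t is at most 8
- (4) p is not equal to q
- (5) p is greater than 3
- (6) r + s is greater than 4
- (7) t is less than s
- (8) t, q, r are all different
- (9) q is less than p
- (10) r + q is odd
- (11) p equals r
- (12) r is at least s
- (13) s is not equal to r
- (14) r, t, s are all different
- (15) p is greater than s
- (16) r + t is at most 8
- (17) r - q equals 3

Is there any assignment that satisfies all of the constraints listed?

Try p = 4, q = 1, r = 4, s = 3, t = 2.
Check constraint 1: r - s = 1; constraint 2: r - t = 2; constraint 3: s + t = 5. The remaining constraints are straightforward to verify.

Satisfiable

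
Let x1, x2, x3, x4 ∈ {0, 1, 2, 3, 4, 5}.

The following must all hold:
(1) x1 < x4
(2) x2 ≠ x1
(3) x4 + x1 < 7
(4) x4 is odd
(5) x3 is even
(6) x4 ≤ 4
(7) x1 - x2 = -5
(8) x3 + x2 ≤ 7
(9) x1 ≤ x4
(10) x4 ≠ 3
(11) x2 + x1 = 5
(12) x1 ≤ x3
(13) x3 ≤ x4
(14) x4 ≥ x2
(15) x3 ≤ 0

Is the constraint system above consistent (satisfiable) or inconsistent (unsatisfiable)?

From constraints 6 and 14: x2 ≤ x4 ≤ 4. From constraints 12 and 15: x1 ≤ x3 ≤ 0. Hence x2 + x1 ≤ 4. But constraint 11 requires x2 + x1 = 5, and 5 > 4. Contradiction.

Unsatisfiable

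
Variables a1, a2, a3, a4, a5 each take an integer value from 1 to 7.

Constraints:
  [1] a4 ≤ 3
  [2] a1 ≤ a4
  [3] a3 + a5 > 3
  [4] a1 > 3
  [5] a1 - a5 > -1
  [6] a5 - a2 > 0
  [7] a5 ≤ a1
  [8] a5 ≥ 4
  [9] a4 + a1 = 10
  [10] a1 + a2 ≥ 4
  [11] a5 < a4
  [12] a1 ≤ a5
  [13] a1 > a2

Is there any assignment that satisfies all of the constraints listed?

Unsatisfiable

From constraints 7 and 8: a1 ≥ a5 and a5 ≥ 4, so a1 ≥ 4. From constraints 1 and 2: a1 ≤ a4 and a4 ≤ 3, so a1 ≤ 3. But 3 < 4, so no value of a1 works.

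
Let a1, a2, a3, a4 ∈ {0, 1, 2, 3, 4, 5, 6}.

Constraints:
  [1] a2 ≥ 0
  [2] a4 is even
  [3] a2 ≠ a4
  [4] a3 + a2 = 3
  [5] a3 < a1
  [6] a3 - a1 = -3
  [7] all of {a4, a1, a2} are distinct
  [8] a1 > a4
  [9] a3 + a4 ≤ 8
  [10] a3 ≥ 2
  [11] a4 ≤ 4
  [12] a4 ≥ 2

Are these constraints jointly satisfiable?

One satisfying assignment is a1 = 6, a2 = 0, a3 = 3, a4 = 4.
For the less obvious constraints — constraint 4: a3 + a2 = 3; constraint 6: a3 - a1 = -3; constraint 9: a3 + a4 = 7 — and the others hold by inspection.

Satisfiable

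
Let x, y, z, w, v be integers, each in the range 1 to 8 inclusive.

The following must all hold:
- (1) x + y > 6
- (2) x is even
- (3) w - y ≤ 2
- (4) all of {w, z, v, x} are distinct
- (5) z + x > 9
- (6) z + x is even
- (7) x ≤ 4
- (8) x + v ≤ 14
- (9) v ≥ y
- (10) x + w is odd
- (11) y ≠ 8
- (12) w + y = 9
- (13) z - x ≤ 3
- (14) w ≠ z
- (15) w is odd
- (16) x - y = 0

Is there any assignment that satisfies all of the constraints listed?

The assignment x = 4, y = 4, z = 6, w = 5, v = 8 works:
  constraint 1 holds since x + y = 8.
  constraint 3 holds since w - y = 1.
  constraint 5 holds since z + x = 10.
The rest check out directly.

Satisfiable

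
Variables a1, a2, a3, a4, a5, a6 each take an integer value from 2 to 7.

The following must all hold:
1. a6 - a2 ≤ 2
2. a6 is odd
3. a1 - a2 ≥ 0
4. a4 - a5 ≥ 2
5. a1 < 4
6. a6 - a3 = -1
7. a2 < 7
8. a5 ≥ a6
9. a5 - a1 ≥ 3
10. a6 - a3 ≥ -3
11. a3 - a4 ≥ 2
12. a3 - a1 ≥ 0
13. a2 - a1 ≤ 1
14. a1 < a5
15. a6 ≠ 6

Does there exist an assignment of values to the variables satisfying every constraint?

Unsatisfiable

Constraints 1, 4, 9, 10, 11, and 13 give a6 − a3 ≥ -3, a3 − a4 ≥ 2, a4 − a5 ≥ 2, a5 − a1 ≥ 3, a1 − a2 ≥ -1, a2 − a6 ≥ -2.
Adding all 6 inequalities: the left sides telescope to 0, and the right sides sum to (-3) + 2 + 2 + 3 + (-1) + (-2) = 1. So 0 ≥ 1, which is false.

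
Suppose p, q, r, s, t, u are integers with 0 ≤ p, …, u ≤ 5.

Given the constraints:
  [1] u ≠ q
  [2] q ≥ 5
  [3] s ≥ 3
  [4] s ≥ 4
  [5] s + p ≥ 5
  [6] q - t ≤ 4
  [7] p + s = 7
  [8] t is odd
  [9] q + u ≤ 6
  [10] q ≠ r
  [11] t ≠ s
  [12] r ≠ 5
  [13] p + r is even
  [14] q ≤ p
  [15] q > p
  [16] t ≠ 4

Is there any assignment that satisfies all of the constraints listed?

From constraints 2 and 14: p ≥ q ≥ 5. From constraint 4: s ≥ 4. Hence p + s ≥ 9. But constraint 7 requires p + s = 7, and 7 < 9. Contradiction.

Unsatisfiable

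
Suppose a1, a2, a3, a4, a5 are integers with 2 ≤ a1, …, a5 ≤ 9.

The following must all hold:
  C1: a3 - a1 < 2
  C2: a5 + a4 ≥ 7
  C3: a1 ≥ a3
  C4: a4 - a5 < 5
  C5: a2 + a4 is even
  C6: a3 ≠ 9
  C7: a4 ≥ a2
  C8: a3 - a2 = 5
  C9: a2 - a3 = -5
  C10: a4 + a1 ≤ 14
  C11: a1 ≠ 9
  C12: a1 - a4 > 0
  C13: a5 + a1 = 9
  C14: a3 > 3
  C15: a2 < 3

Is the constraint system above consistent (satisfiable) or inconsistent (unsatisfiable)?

Try a1 = 7, a2 = 2, a3 = 7, a4 = 6, a5 = 2.
Check constraint 1: a3 - a1 = 0; constraint 2: a5 + a4 = 8; constraint 4: a4 - a5 = 4. The remaining constraints are straightforward to verify.

Satisfiable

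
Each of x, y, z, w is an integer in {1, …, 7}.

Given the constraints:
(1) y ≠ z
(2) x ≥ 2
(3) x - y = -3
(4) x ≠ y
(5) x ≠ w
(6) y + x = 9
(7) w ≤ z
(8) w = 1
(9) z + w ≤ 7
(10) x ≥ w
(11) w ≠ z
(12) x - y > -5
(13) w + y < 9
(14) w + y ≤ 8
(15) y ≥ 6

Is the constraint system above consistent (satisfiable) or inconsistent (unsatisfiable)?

Try x = 3, y = 6, z = 4, w = 1.
Check constraint 3: x - y = -3; constraint 6: y + x = 9; constraint 9: z + w = 5. The remaining constraints are straightforward to verify.

Satisfiable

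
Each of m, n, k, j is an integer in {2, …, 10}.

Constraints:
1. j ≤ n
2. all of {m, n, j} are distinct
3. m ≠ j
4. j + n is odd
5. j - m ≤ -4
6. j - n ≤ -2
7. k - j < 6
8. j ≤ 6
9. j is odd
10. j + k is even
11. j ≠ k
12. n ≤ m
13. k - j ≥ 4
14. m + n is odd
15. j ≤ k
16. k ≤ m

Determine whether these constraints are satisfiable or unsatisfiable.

Take m = 9, n = 8, k = 9, j = 5. Then constraint 5: j - m = -4; constraint 6: j - n = -3; constraint 7: k - j = 4, and every other listed constraint is also met.

Satisfiable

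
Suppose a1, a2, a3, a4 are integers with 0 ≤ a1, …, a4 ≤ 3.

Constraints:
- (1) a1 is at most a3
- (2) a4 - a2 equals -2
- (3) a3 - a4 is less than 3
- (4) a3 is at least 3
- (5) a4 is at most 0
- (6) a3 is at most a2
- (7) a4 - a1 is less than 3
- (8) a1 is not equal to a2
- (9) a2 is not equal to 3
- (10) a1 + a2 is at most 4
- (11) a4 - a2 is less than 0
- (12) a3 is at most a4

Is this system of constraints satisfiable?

From constraints 4 and 12: a4 ≥ a3 and a3 ≥ 3, so a4 ≥ 3. From constraint 5: a4 ≤ 0. But 0 < 3, so no value of a4 works.

Unsatisfiable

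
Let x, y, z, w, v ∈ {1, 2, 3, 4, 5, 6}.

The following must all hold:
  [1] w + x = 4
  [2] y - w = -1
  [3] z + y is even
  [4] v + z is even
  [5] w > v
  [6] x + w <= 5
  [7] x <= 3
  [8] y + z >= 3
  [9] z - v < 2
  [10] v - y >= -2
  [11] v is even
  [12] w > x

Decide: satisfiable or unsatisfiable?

Setting (x, y, z, w, v) = (1, 2, 2, 3, 2) satisfies everything: constraint 1: w + x = 4; constraint 2: y - w = -1; constraint 6: x + w = 4, and the others follow.

Satisfiable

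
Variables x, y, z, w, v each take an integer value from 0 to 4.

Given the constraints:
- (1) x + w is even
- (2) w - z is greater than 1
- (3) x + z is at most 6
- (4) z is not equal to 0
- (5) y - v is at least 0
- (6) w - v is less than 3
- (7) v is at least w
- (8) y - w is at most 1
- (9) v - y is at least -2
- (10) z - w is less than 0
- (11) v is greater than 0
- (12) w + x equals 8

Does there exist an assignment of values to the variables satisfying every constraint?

Setting (x, y, z, w, v) = (4, 4, 1, 4, 4) satisfies everything: constraint 2: w - z = 3; constraint 3: x + z = 5, and the others follow.

Satisfiable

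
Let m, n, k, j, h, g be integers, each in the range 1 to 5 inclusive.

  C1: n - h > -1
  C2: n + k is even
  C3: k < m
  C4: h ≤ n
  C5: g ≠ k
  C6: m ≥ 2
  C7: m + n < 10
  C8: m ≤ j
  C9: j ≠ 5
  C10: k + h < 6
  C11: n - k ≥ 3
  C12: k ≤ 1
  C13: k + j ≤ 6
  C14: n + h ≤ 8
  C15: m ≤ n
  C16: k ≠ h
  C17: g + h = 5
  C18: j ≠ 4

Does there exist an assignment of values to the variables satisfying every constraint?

Setting (m, n, k, j, h, g) = (3, 5, 1, 3, 3, 2) satisfies everything: constraint 1: n - h = 2; constraint 7: m + n = 8, and the others follow.

Satisfiable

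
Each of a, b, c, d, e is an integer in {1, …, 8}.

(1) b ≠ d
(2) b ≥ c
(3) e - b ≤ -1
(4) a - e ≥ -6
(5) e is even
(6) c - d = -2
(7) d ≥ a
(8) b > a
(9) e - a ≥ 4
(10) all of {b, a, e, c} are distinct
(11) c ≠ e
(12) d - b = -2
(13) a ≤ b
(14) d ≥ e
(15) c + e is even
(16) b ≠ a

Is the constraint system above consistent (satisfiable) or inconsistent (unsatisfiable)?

Take a = 1, b = 8, c = 4, d = 6, e = 6. Then constraint 3: e - b = -2; constraint 4: a - e = -5, and every other listed constraint is also met.

Satisfiable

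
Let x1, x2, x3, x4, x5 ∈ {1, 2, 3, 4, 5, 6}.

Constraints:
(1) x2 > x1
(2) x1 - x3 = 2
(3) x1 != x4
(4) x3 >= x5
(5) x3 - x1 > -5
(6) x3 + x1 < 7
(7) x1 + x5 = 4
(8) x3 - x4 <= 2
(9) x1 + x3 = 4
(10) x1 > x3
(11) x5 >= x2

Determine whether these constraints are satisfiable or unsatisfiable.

Constraints 1, 4, 10, and 11 give x2 ≤ x5, x5 ≤ x3, x3 < x1, x1 < x2. Chaining: x2 ≤ x5 ≤ x3 < x1 < x2, which forces x2 < x2 — impossible.

Unsatisfiable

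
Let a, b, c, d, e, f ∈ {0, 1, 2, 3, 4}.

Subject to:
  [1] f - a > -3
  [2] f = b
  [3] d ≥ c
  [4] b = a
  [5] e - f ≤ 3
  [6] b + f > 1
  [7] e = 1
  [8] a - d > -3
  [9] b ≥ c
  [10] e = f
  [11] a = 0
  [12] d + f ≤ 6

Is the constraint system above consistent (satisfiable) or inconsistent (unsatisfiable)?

Constraint 7 fixes e = 1 and constraint 11 fixes a = 0. Constraints 2, 4, and 10 give e = f = b = a, so e = a. But 1 ≠ 0 — contradiction.

Unsatisfiable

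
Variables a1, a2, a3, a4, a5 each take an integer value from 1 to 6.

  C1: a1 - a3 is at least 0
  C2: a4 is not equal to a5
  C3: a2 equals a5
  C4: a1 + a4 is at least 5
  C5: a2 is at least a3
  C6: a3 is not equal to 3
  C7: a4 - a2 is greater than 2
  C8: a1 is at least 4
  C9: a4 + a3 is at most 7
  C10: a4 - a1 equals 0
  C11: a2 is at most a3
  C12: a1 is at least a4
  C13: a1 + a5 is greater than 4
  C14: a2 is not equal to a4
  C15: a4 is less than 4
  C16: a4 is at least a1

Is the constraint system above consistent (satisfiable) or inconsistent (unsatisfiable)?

From constraints 8 and 16: a4 ≥ a1 and a1 ≥ 4, so a4 ≥ 4. From constraint 15: a4 ≤ 3. But 3 < 4, so no value of a4 works.

Unsatisfiable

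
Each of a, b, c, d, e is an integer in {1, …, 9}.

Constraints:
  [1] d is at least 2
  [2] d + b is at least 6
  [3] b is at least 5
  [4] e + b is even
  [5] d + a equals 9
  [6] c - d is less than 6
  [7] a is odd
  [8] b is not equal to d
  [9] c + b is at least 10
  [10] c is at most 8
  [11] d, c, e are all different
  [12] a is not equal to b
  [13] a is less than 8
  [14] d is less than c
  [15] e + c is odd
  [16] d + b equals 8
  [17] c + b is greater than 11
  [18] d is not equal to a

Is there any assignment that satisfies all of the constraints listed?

Satisfiable

Setting (a, b, c, d, e) = (7, 6, 7, 2, 8) satisfies everything: constraint 2: d + b = 8; constraint 5: d + a = 9; constraint 6: c - d = 5, and the others follow.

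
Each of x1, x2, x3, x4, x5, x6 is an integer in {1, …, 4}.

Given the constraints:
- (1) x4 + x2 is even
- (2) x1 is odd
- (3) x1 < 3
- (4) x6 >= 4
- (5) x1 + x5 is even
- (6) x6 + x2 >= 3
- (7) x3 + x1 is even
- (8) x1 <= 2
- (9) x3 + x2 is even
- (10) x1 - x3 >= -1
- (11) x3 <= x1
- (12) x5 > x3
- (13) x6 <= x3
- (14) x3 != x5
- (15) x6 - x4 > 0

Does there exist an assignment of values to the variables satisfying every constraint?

Unsatisfiable

From constraints 4 and 13: x3 ≥ x6 and x6 ≥ 4, so x3 ≥ 4. From constraints 8 and 11: x3 ≤ x1 and x1 ≤ 2, so x3 ≤ 2. But 2 < 4, so no value of x3 works.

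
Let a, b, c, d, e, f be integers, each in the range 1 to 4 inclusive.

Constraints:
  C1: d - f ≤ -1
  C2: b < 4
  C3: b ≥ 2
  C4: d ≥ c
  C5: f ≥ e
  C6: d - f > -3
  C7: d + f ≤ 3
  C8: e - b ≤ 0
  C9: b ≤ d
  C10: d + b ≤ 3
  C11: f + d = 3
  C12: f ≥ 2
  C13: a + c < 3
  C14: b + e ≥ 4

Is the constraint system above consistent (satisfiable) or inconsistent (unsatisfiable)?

Unsatisfiable

From constraints 3 and 9: d ≥ b ≥ 2. From constraint 12: f ≥ 2. Hence d + f ≥ 4. But constraint 7 requires d + f ≤ 3, and 3 < 4. Contradiction.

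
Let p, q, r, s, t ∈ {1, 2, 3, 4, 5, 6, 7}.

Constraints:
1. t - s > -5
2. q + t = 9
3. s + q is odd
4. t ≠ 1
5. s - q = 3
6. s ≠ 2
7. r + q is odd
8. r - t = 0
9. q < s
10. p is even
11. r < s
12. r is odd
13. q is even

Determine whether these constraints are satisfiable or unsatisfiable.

Try p = 6, q = 4, r = 5, s = 7, t = 5.
Check constraint 1: t - s = -2; constraint 2: q + t = 9; constraint 5: s - q = 3. The remaining constraints are straightforward to verify.

Satisfiable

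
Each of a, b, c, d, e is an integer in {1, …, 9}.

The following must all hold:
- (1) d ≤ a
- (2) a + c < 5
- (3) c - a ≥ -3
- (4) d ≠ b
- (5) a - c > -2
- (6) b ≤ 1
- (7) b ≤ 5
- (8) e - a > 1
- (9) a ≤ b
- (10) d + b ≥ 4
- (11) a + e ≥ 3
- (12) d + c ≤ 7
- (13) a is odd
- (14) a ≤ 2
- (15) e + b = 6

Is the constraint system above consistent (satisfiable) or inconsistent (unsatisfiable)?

Unsatisfiable

From constraints 1 and 14: d ≤ a ≤ 2. From constraint 6: b ≤ 1. Hence d + b ≤ 3. But constraint 10 requires d + b ≥ 4, and 4 > 3. Contradiction.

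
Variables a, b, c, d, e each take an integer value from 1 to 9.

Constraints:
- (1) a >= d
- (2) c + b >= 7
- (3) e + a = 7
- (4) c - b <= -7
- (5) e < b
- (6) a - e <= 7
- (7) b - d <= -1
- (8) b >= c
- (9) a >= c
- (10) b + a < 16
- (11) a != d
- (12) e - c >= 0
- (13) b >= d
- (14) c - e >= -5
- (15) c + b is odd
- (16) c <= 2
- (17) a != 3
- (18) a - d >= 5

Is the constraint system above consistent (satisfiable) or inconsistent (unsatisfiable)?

Constraints 4, 6, 7, 14, and 18 give d − b ≥ 1, b − c ≥ 7, c − e ≥ -5, e − a ≥ -7, a − d ≥ 5.
Adding all 5 inequalities: the left sides telescope to 0, and the right sides sum to 1 + 7 + (-5) + (-7) + 5 = 1. So 0 ≥ 1, which is false.

Unsatisfiable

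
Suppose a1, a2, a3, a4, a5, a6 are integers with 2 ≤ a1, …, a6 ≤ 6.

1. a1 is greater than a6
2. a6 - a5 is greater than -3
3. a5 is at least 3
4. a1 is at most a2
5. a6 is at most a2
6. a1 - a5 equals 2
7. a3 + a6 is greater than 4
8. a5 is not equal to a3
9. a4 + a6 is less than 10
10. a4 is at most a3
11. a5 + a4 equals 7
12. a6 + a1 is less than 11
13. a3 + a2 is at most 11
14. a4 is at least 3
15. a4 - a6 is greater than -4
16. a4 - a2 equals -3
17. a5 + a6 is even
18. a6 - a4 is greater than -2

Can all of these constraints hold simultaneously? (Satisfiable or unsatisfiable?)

Try a1 = 6, a2 = 6, a3 = 3, a4 = 3, a5 = 4, a6 = 4.
Check constraint 2: a6 - a5 = 0; constraint 6: a1 - a5 = 2; constraint 7: a3 + a6 = 7. The remaining constraints are straightforward to verify.

Satisfiable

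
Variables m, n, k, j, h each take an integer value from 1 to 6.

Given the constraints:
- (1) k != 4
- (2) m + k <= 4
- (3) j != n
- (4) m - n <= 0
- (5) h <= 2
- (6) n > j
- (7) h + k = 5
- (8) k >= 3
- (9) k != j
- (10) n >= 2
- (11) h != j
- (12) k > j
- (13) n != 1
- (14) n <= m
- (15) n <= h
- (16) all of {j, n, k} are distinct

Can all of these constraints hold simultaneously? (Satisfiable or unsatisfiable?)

Unsatisfiable

From constraints 10 and 14: m ≥ n ≥ 2. From constraint 8: k ≥ 3. Hence m + k ≥ 5. But constraint 2 requires m + k ≤ 4, and 4 < 5. Contradiction.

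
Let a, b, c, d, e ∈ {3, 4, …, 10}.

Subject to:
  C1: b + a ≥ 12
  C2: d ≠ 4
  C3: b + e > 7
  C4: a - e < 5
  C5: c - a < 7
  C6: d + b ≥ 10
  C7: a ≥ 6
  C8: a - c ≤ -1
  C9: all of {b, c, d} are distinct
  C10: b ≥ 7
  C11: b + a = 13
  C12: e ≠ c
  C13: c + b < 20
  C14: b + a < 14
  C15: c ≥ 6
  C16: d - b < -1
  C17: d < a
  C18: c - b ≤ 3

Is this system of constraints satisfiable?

One satisfying assignment is a = 6, b = 7, c = 10, d = 3, e = 3.
For the less obvious constraints — constraint 1: b + a = 13; constraint 3: b + e = 10 — and the others hold by inspection.

Satisfiable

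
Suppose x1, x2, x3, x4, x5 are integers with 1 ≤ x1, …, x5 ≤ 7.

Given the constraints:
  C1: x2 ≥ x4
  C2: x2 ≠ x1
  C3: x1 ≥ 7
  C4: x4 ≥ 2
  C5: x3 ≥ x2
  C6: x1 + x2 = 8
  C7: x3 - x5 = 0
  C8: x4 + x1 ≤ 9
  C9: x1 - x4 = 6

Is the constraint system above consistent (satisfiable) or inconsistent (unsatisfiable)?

From constraint 3: x1 ≥ 7. From constraints 1 and 4: x2 ≥ x4 ≥ 2. Hence x1 + x2 ≥ 9. But constraint 6 requires x1 + x2 = 8, and 8 < 9. Contradiction.

Unsatisfiable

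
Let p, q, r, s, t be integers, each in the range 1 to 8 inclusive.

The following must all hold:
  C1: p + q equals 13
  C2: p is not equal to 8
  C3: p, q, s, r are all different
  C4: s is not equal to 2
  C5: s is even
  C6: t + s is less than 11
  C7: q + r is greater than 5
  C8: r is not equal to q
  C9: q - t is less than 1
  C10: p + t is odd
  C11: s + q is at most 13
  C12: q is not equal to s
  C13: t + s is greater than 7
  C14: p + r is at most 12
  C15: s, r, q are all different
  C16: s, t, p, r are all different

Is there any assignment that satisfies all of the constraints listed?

The assignment p = 7, q = 6, r = 2, s = 4, t = 6 works:
  constraint 1 holds since p + q = 13.
  constraint 6 holds since t + s = 10.
  constraint 7 holds since q + r = 8.
The rest check out directly.

Satisfiable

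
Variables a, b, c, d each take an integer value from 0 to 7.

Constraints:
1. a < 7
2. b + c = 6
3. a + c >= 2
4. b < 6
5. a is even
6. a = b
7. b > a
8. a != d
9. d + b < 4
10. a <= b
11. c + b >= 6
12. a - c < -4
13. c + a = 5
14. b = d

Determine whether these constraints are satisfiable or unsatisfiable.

Unsatisfiable

From constraints 6 and 14, a = b = d, so a = d. But constraint 8 says a ≠ d. Contradiction.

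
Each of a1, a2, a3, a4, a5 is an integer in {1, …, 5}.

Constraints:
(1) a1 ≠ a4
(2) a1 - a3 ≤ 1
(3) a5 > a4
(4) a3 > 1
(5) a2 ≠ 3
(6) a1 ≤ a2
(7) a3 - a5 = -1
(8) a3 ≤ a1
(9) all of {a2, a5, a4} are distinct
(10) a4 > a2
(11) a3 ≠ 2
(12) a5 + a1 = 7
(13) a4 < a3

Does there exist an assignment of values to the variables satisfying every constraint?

Constraints 6, 8, 10, and 13 give a4 < a3, a3 ≤ a1, a1 ≤ a2, a2 < a4. Chaining: a4 < a3 ≤ a1 ≤ a2 < a4, which forces a4 < a4 — impossible.

Unsatisfiable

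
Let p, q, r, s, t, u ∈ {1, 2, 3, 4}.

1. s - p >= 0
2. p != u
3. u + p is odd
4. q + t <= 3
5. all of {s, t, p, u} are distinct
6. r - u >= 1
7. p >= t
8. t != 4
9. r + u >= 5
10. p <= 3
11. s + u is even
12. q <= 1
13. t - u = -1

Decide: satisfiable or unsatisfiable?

Satisfiable

One satisfying assignment is p = 3, q = 1, r = 3, s = 4, t = 1, u = 2.
For the less obvious constraints — constraint 1: s - p = 1; constraint 4: q + t = 2 — and the others hold by inspection.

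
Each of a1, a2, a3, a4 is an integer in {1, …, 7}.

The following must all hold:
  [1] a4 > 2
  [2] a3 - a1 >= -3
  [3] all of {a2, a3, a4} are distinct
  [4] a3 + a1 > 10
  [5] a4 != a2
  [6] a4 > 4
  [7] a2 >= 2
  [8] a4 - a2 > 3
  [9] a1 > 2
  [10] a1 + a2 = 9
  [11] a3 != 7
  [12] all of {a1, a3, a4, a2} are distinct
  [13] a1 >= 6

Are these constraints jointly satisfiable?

One satisfying assignment is a1 = 7, a2 = 2, a3 = 4, a4 = 6.
For the less obvious constraints — constraint 2: a3 - a1 = -3; constraint 4: a3 + a1 = 11; constraint 8: a4 - a2 = 4 — and the others hold by inspection.

Satisfiable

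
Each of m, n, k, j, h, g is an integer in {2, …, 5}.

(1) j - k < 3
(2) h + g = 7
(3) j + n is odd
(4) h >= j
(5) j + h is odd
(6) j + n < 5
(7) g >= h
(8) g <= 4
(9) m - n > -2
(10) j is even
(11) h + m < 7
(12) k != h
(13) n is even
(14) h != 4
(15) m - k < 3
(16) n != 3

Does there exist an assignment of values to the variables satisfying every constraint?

Constraint 10 makes j even and constraint 13 makes n even, so j + n must be even. Constraint 3 says j + n is odd — contradiction.

Unsatisfiable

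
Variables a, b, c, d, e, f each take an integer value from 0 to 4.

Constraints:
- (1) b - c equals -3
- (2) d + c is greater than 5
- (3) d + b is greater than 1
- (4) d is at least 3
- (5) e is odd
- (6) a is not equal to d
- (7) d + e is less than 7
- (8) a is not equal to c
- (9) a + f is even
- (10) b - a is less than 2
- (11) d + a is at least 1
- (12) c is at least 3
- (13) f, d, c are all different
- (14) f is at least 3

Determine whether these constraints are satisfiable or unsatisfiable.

Constraints 4, 12, and 14 confine each of f, d, c to the 2 values {3, 4} (the domain already gives each ≤ 4).
Constraint 13 requires all 3 of them to be distinct, but only 2 values are available — impossible by the pigeonhole principle.

Unsatisfiable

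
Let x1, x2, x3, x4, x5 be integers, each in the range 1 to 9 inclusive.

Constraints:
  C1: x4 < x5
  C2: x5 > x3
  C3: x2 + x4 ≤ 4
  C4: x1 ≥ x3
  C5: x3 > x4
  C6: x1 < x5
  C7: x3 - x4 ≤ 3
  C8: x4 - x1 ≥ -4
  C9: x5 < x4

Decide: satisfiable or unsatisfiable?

Constraints 4, 5, 6, and 9 give x4 < x3, x3 ≤ x1, x1 < x5, x5 < x4. Chaining: x4 < x3 ≤ x1 < x5 < x4, which forces x4 < x4 — impossible.

Unsatisfiable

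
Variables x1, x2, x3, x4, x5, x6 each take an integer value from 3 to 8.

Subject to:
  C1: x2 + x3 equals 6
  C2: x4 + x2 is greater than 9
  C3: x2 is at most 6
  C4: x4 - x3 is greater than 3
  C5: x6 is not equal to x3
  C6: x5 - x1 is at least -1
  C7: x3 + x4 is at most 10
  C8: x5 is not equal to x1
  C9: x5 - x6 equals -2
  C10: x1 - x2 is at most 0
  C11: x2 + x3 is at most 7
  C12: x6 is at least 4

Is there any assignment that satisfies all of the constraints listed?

Satisfiable

Try x1 = 3, x2 = 3, x3 = 3, x4 = 7, x5 = 5, x6 = 7.
Check constraint 1: x2 + x3 = 6; constraint 2: x4 + x2 = 10; constraint 4: x4 - x3 = 4. The remaining constraints are straightforward to verify.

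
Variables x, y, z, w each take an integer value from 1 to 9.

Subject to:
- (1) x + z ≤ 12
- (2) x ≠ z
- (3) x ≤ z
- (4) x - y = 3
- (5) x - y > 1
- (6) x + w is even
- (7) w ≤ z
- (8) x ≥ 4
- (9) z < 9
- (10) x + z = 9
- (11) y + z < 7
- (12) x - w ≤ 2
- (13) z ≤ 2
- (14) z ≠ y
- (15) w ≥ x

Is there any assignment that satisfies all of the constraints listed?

Unsatisfiable

From constraints 8 and 15: w ≥ x and x ≥ 4, so w ≥ 4. From constraints 7 and 13: w ≤ z and z ≤ 2, so w ≤ 2. But 2 < 4, so no value of w works.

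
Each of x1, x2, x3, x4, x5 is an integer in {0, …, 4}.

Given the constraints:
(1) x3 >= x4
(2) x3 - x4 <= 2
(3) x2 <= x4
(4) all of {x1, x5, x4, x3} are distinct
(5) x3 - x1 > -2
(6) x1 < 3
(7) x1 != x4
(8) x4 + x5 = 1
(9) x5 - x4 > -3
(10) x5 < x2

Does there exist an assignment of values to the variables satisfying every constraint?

One satisfying assignment is x1 = 2, x2 = 1, x3 = 3, x4 = 1, x5 = 0.
For the less obvious constraints — constraint 2: x3 - x4 = 2; constraint 5: x3 - x1 = 1 — and the others hold by inspection.

Satisfiable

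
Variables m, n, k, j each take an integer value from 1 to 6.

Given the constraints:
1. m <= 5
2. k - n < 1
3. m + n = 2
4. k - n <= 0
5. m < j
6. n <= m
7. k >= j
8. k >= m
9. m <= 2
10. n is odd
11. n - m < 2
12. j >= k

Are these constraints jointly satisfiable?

Constraints 4, 5, 6, and 7 give n ≤ m, m < j, j ≤ k, k ≤ n. Chaining: n ≤ m < j ≤ k ≤ n, which forces n < n — impossible.

Unsatisfiable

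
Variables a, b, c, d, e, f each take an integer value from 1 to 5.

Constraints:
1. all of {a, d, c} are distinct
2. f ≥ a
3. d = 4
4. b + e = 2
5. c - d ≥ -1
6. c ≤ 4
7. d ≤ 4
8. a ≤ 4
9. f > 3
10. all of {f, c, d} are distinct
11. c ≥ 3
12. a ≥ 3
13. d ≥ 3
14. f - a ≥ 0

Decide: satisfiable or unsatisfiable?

Unsatisfiable

Constraints 6, 7, 8, 11, 12, and 13 confine each of a, d, c to the 2 values {3, 4}.
Constraint 1 requires all 3 of them to be distinct, but only 2 values are available — impossible by the pigeonhole principle.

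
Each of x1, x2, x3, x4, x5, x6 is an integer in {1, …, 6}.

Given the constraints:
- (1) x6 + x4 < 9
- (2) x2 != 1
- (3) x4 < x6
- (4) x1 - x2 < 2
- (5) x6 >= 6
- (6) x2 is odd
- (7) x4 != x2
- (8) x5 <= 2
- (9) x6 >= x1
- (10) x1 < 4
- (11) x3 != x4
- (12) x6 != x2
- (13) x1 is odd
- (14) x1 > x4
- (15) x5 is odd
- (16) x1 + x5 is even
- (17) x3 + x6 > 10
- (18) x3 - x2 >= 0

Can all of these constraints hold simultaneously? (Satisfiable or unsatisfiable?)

Try x1 = 3, x2 = 3, x3 = 6, x4 = 2, x5 = 1, x6 = 6.
Check constraint 1: x6 + x4 = 8; constraint 4: x1 - x2 = 0; constraint 17: x3 + x6 = 12. The remaining constraints are straightforward to verify.

Satisfiable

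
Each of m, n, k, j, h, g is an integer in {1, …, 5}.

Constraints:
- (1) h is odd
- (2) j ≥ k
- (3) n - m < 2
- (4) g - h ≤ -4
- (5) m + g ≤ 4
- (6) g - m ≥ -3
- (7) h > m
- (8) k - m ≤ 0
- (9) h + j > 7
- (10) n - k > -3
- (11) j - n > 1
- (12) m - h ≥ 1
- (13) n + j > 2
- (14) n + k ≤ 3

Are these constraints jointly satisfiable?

Unsatisfiable

Constraints 4, 6, and 12 give g − m ≥ -3, m − h ≥ 1, h − g ≥ 4.
Adding all 3 inequalities: the left sides telescope to 0, and the right sides sum to (-3) + 1 + 4 = 2. So 0 ≥ 2, which is false.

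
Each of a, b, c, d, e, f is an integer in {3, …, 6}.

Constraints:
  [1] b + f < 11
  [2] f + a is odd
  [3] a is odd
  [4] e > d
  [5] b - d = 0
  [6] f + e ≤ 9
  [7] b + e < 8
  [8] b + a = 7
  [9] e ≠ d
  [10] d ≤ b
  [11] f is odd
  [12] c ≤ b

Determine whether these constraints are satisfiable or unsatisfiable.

Unsatisfiable

Constraint 11 makes f odd and constraint 3 makes a odd, so f + a must be even. Constraint 2 says f + a is odd — contradiction.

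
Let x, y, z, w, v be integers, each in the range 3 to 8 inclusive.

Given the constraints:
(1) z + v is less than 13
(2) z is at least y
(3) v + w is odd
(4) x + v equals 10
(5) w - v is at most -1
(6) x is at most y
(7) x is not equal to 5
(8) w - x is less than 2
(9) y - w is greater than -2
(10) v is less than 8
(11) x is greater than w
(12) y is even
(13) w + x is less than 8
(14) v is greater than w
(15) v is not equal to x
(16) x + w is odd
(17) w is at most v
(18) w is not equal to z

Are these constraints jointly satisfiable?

Take x = 4, y = 4, z = 6, w = 3, v = 6. Then constraint 1: z + v = 12; constraint 4: x + v = 10; constraint 5: w - v = -3, and every other listed constraint is also met.

Satisfiable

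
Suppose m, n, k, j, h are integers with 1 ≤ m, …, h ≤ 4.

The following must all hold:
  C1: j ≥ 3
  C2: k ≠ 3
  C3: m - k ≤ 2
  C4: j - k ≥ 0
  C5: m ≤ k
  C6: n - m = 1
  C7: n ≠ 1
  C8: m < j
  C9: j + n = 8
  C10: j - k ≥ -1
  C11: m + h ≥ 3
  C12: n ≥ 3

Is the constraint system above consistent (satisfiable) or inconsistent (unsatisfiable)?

Try m = 3, n = 4, k = 4, j = 4, h = 1.
Check constraint 3: m - k = -1; constraint 4: j - k = 0. The remaining constraints are straightforward to verify.

Satisfiable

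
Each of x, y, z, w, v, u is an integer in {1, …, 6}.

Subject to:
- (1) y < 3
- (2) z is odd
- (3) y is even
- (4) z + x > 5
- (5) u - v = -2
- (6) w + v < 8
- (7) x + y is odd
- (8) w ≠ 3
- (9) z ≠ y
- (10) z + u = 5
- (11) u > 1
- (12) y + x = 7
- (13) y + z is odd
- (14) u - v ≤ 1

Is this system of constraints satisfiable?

Satisfiable

The assignment x = 5, y = 2, z = 1, w = 1, v = 6, u = 4 works:
  constraint 4 holds since z + x = 6.
  constraint 5 holds since u - v = -2.
The rest check out directly.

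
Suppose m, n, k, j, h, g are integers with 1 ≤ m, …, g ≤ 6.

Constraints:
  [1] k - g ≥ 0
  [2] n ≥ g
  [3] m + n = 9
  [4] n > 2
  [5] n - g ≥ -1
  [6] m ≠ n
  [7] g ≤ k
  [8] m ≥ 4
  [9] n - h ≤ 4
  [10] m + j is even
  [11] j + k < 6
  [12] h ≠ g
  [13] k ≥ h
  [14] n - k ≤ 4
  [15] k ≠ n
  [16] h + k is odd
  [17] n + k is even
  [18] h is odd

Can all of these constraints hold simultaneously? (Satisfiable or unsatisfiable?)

One satisfying assignment is m = 5, n = 4, k = 2, j = 1, h = 1, g = 2.
For the less obvious constraints — constraint 1: k - g = 0; constraint 3: m + n = 9 — and the others hold by inspection.

Satisfiable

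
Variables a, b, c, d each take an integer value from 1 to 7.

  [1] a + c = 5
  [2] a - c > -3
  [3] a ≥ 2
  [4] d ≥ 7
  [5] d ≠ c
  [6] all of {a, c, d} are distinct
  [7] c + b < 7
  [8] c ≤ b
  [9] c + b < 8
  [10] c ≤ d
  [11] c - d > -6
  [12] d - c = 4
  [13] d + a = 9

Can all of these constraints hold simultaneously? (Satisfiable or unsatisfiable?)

Take a = 2, b = 3, c = 3, d = 7. Then constraint 1: a + c = 5; constraint 2: a - c = -1, and every other listed constraint is also met.

Satisfiable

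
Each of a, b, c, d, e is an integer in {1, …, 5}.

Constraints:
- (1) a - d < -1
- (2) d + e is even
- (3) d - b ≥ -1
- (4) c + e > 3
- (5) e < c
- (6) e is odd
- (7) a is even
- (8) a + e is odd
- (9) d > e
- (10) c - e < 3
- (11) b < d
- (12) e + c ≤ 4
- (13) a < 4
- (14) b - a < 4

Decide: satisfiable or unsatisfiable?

The assignment a = 2, b = 3, c = 3, d = 5, e = 1 works:
  constraint 1 holds since a - d = -3.
  constraint 3 holds since d - b = 2.
The rest check out directly.

Satisfiable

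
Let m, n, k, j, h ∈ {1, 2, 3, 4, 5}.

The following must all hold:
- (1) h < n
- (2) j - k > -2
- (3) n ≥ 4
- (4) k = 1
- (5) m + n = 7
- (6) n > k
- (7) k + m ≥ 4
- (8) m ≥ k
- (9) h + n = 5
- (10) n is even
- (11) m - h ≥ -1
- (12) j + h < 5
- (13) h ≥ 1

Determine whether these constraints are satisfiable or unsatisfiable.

Take m = 3, n = 4, k = 1, j = 1, h = 1. Then constraint 2: j - k = 0; constraint 5: m + n = 7; constraint 7: k + m = 4, and every other listed constraint is also met.

Satisfiable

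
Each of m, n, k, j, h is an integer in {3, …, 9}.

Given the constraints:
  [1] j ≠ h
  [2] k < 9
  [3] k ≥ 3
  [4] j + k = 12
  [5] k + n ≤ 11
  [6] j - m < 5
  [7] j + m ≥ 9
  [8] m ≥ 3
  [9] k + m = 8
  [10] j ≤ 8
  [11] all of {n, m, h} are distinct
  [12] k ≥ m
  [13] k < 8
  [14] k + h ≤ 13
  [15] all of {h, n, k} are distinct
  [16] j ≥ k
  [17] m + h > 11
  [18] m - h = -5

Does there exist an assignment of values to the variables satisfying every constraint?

Try m = 4, n = 7, k = 4, j = 8, h = 9.
Check constraint 4: j + k = 12; constraint 5: k + n = 11; constraint 6: j - m = 4. The remaining constraints are straightforward to verify.

Satisfiable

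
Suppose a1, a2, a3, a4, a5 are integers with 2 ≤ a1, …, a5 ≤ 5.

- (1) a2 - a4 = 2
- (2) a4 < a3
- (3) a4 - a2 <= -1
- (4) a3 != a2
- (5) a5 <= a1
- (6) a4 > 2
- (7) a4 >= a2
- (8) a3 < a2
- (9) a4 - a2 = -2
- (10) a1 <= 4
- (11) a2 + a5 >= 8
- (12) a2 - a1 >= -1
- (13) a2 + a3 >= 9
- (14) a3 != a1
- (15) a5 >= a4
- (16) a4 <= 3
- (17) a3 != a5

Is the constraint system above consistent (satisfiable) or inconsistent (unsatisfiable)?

From constraints 7 and 16: a2 ≤ a4 ≤ 3. From constraints 5 and 10: a5 ≤ a1 ≤ 4. Hence a2 + a5 ≤ 7. But constraint 11 requires a2 + a5 ≥ 8, and 8 > 7. Contradiction.

Unsatisfiable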